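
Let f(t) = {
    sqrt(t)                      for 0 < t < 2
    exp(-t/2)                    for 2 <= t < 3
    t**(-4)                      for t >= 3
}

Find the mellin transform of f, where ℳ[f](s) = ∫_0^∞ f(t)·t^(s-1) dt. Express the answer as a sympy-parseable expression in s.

(2**s*(s - 4)*(2*s + 1)*uppergamma(s, 1) - 2**s*(s - 4)*(2*s + 1)*uppergamma(s, 3/2) + 2*2**(s + 1/2)*(s - 4) - 3**s*(2*s + 1)/81)/((s - 4)*(2*s + 1))
  -1/2 < Re(s) < 4

split f at 2, 3: ℳ[f](s) collects 3 kernel integrals
segment 0 to 2 holds sqrt(t); add its integral
∫ over [2, 3) of exp(-t/2)·t^(s-1) joins the sum
for t in [3, ∞): the term is ∫ t**(-4)·t^(s-1)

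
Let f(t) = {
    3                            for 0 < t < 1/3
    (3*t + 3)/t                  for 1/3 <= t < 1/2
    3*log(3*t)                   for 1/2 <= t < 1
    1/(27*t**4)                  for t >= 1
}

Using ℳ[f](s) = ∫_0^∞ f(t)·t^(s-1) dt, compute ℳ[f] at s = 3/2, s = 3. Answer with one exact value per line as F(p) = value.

F(3/2) = -2*sqrt(3) - 178/135 + log(2**(sqrt(2)/2)*3**(2 - sqrt(2)/2)) + 23*sqrt(2)/6
F(3) = 17/216 + log(2)/8 + 7*log(3)/8

reversing the shared t-power: 3*t on [0, 1/3); 3*t + 3 on [1/3, 1/2); 3*t*log(3*t) on [1/2, 1); …
back out the common scale on t: t on [0, 1); t + 3 on [1, 3/2); t*log(t) on [3/2, 3); …
treat the 4 regions marked off by 1/3, 1/2, 1 separately and sum
segment 0 to 1/3 holds 3; add its integral
segment [1/3, 1/2) carries (3*t + 3)/t; integrate it
∫ 3*log(3*t)·t^(s-1) over [1/2, 1)
between 1 and ∞ the integrand is 1/(27*t**4)·t^(s-1)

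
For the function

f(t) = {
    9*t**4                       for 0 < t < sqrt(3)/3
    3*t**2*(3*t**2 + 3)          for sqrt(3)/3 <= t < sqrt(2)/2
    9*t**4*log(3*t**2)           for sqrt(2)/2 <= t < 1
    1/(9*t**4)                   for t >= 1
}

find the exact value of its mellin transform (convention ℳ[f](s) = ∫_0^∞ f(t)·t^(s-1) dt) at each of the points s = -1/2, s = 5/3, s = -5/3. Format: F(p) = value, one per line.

invert the power substitution to get 9*t**2 on [0, 1/3); 3*t*(3*t + 3) on [1/3, 1/2); 9*t**2*log(3*t) on [1/2, 1); …
strip the common scale on t: t**2 on [0, 1); t*(t + 3) on [1, 3/2); t**2*log(t) on [3/2, 3); …
remove the shared t-power first: t on [0, 1); t + 3 on [1, 3/2); t*log(t) on [3/2, 3); …
slice at sqrt(3)/3, sqrt(2)/2, 1, transform all 4 pieces, and sum them
the [0, sqrt(3)/3) slice contributes ∫ 9*t**4·t^(s-1) dt
∫ 3*t**2*(3*t**2 + 3)·t^(s-1) over [sqrt(3)/3, sqrt(2)/2)
over [sqrt(2)/2, 1), the kernel integral of 9*t**4*log(3*t**2) enters the sum
∫ over [1, ∞) of 1/(9*t**4)·t^(s-1) joins the sum

F(-1/2) = -2*3**(1/4) - 5734/3969 + log(2**(9*2**(1/4)/14)*3**(18/7 - 9*2**(1/4)/14)) + 393*2**(1/4)/98
F(5/3) = -3113/6069 - 3*3**(1/6)/11 - 27*2**(1/6)*log(3)/136 + 27*2**(1/6)*log(2)/136 + 22437*2**(1/6)/25432 + 27*log(3)/17
F(-5/3) = -9*3**(5/6) - 8213/2499 + log(2**(27*2**(5/6)/28)*3**(27/7 - 27*2**(5/6)/28)) + 2997*2**(5/6)/196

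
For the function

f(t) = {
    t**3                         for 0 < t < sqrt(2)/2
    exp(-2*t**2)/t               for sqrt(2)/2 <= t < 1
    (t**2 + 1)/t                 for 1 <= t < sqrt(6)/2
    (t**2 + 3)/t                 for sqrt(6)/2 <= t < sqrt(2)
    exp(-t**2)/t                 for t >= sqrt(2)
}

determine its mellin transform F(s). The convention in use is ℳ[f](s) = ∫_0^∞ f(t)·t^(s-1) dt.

2**(1/2 - s/2)*(30*2**s*(s - 1)*(s + 3) + 36*2**s*(s + 3) + 3*2**(s/2 + 1/2)*(s - 1)*(s + 1)*(s + 3)*uppergamma(s/2 - 1/2, 2) - 12*2**(s/2 + 1/2)*(s - 1)*(s + 3) - 12*2**(s/2 + 1/2)*(s + 3) - 8*3**(s/2 + 1/2)*(s - 1)*(s + 3) - 16*3**(s/2 + 1/2)*(s + 3) + 6*(s - 1)*(s + 1)*(s + 3)*uppergamma(s/2 - 1/2, 1) - 6*(s - 1)*(s + 1)*(s + 3)*uppergamma(s/2 - 1/2, 2) + 3*(s - 1)*(s + 1))/(12*(s - 1)*(s + 1)*(s + 3))
  Re(s) > -3

invert the shared t-power to get t**4 on [0, sqrt(2)/2); exp(-2*t**2) on [sqrt(2)/2, 1); t**2 + 1 on [1, sqrt(6)/2); …
back out the power substitution: t**2 on [0, 1/2); exp(-2*t) on [1/2, 1); t + 1 on [1, 3/2); …
breakpoints sqrt(2)/2, 1, sqrt(6)/2, sqrt(2): one integral from each of the 5 segments
on [0, sqrt(2)/2) integrate f = t**3 against the kernel
∫ exp(-2*t**2)/t·t^(s-1) over [sqrt(2)/2, 1)
for t in [1, sqrt(6)/2): the term is ∫ (t**2 + 1)/t·t^(s-1)
on [sqrt(6)/2, sqrt(2)): add ∫ (t**2 + 3)/t·t^(s-1) dt
for t in [sqrt(2), ∞): the term is ∫ exp(-t**2)/t·t^(s-1)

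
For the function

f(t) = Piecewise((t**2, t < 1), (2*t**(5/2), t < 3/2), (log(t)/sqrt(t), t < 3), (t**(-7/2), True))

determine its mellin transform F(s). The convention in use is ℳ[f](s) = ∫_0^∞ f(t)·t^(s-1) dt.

2**(-s - 1/2)*(324*2**(s + 1/2)*(-2*s + (s + 1/2)**2)*(s - 7/2)*(s + 5/2) - 324*2**(s + 1/2)*(-2*s + (s + 1/2)**2)*(s - 7/2)*(2*s + 4) + 729*3**(s + 1/2)*(-2*s + (s + 1/2)**2)*(s - 7/2)*(2*s + 4) - 108*3**(s + 1/2)*(s - 7/2)*(s + 1/2)*(s + 5/2)*(2*s + 4)*log(3) + 108*3**(s + 1/2)*(s - 7/2)*(s + 1/2)*(s + 5/2)*(2*s + 4)*log(2) - 108*3**(s + 1/2)*(s - 7/2)*(s + 5/2)*(2*s + 4)*log(2) + 108*3**(s + 1/2)*(s - 7/2)*(s + 5/2)*(2*s + 4) + 108*3**(s + 1/2)*(s - 7/2)*(s + 5/2)*(2*s + 4)*log(3) - 2*6**(s + 1/2)*(-2*s + (s + 1/2)**2)*(s + 5/2)*(2*s + 4) + 54*6**(s + 1/2)*(s - 7/2)*(s + 1/2)*(s + 5/2)*(2*s + 4)*log(3) - 54*6**(s + 1/2)*(s - 7/2)*(s + 5/2)*(2*s + 4)*log(3) - 54*6**(s + 1/2)*(s - 7/2)*(s + 5/2)*(2*s + 4))/(162*(-2*s + (s + 1/2)**2)*(s - 7/2)*(s + 5/2)*(2*s + 4))
  -2 < Re(s) < 7/2

strip the shared t-power: t**(3/2) on [0, 1); 2*t**2 on [1, 3/2); log(t)/t on [3/2, 3); …
decompose at 1, 3/2, 3; ℳ[f](s) sums the 4 pieces' integrals
over [0, 1), the kernel integral of t**2 enters the sum
segment [1, 3/2) carries 2*t**(5/2); integrate it
[3/2, 3) adds the kernel integral of log(t)/sqrt(t)
∫ over [3, ∞) of t**(-7/2)·t^(s-1) joins the sum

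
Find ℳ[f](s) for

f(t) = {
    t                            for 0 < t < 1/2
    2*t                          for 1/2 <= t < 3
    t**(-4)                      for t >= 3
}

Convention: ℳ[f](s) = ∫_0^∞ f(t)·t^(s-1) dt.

(970*6**s*s - 3890*6**s - 81*s + 324)/(162*2**s*(s**2 - 3*s - 4))
  -1 < Re(s) < 4

along the cuts 1/2, 3, ℳ[f](s) splits into 3 integrals
∫ t·t^(s-1) over [0, 1/2)
for t in [1/2, 3): the term is ∫ 2*t·t^(s-1)
between 3 and ∞ the integrand is t**(-4)·t^(s-1)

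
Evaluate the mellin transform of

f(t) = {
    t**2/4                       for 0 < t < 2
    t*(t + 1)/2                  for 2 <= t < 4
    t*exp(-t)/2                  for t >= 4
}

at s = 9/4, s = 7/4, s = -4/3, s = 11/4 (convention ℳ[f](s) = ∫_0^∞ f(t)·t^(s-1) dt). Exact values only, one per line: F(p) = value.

back out the common scale on t: t**2 on [0, 1); t*(2*t + 1) on [1, 2); t*exp(-2*t) on [2, ∞)
invert the shared t-power to get t on [0, 1); 2*t + 1 on [1, 2); exp(-2*t) on [2, ∞)
cuts at 2, 4: linearity sums the 3 kernel integrals
the [0, 2) slice contributes ∫ t**2/4·t^(s-1) dt
over [2, 4), the kernel integral of t*(t + 1)/2 enters the sum
on [4, ∞) integrate f = t*exp(-t)/2 against the kernel

F(9/4) = -480*2**(1/4)/221 + uppergamma(13/4, 4)/2 + 8832*sqrt(2)/221
F(7/4) = -208*2**(3/4)/165 + uppergamma(11/4, 4)/2 + 3776*sqrt(2)/165
F(-4/3) = uppergamma(-1/3, 4)/2 + 3*2**(2/3)/8 + 3*2**(1/3)/4
F(11/4) = -544*2**(3/4)/285 + uppergamma(15/4, 4)/2 + 20224*sqrt(2)/285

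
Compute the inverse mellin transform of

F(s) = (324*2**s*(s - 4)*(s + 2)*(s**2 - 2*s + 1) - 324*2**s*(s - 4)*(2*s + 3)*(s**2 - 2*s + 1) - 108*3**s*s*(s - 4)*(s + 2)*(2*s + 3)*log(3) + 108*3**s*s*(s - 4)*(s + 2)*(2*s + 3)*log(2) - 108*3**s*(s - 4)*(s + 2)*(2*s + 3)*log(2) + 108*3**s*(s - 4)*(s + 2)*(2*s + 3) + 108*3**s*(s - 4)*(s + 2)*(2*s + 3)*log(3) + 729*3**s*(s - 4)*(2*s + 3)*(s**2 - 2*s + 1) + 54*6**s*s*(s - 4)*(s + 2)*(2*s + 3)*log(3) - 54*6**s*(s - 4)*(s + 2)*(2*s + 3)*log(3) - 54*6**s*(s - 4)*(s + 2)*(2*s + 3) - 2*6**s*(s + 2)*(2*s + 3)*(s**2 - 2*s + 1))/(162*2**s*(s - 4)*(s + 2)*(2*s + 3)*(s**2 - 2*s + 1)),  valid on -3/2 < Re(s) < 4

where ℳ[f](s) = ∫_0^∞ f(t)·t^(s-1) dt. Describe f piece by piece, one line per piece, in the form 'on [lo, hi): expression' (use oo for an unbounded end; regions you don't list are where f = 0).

on [0, 1): t**(3/2)
on [1, 3/2): 2*t**2
on [3/2, 3): log(t)/t
on [3, oo): t**(-4)

slice at 1, 3/2, 3, transform all 4 pieces, and sum them
the [0, 1) slice contributes ∫ t**(3/2)·t^(s-1) dt
segment 1 to 3/2 holds 2*t**2; add its integral
∫ over [3/2, 3) of log(t)/t·t^(s-1) joins the sum
over [3, ∞), the kernel integral of t**(-4) enters the sum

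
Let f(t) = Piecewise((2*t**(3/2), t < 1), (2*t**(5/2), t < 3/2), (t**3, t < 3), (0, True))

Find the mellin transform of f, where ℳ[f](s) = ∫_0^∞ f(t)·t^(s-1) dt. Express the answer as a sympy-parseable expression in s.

integrate the 3 segments split at 1, 3/2, then add the results
segment 0 to 1 holds 2*t**(3/2); add its integral
∫ 2*t**(5/2)·t^(s-1) over [1, 3/2)
between 3/2 and 3 the integrand is t**3·t^(s-1)

(3**(s + 3)*(2*s + 3)*(2*s + 5) + 4*(3/2)**(s + 5/2)*(s + 3)*(2*s + 3) - (3/2)**(s + 3)*(2*s + 3)*(2*s + 5) - 4*(s + 3)*(2*s + 3) + 4*(s + 3)*(2*s + 5))/((s + 3)*(2*s + 3)*(2*s + 5))
  Re(s) > -3/2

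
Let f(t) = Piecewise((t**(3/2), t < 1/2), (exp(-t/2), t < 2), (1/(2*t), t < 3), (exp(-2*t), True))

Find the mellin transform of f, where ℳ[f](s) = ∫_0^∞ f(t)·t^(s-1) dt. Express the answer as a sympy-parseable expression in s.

(12*24**s*(s - 1)*(2*s + 3)*uppergamma(s, 1/4) - 12*24**s*(s - 1)*(2*s + 3)*uppergamma(s, 1) - 3*24**s*(2*s + 3) + 2*36**s*(2*s + 3) + 12*6**s*(s - 1)*(2*s + 3)*uppergamma(s, 6) + 6*sqrt(2)*6**s*(s - 1))/(12*12**s*(s - 1)*(2*s + 3))
  Re(s) > -3/2

decompose at 1/2, 2, 3; ℳ[f](s) sums the 4 pieces' integrals
between 0 and 1/2 the integrand is t**(3/2)·t^(s-1)
piece [1/2, 2): integrate exp(-t/2) against the kernel
for t in [2, 3): the term is ∫ 1/(2*t)·t^(s-1)
for t in [3, ∞): the term is ∫ exp(-2*t)·t^(s-1)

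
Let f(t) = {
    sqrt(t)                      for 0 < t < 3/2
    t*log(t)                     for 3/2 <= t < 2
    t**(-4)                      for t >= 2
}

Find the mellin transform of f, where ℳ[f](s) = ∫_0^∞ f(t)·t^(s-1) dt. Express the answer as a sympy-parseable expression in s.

decompose at 3/2, 2; ℳ[f](s) sums the 3 pieces' integrals
∫ over [0, 3/2) of sqrt(t)·t^(s-1) joins the sum
[3/2, 2) adds the kernel integral of t*log(t)
on [2, ∞): add ∫ t**(-4)·t^(s-1) dt

(-32*2**(2*s)*(s - 4)*(2*s + 1) + 3**s*s*(s - 4)*(2*s + 1)*(-24*log(3) + 24*log(2)) + 3**s*(s - 4)*(2*s + 1)*(-24*log(3) + 24*log(2)) + 24*3**s*(s - 4)*(2*s + 1) + 16*3**s*sqrt(6)*(s - 4)*(s**2 + 2*s + 1) + 32*4**s*s*(s - 4)*(2*s + 1)*log(2) + 32*4**s*(s - 4)*(2*s + 1)*log(2) - 4**s*(2*s + 1)*(s**2 + 2*s + 1))/(16*2**s*(s - 4)*(2*s + 1)*(s**2 + 2*s + 1))
  -1/2 < Re(s) < 4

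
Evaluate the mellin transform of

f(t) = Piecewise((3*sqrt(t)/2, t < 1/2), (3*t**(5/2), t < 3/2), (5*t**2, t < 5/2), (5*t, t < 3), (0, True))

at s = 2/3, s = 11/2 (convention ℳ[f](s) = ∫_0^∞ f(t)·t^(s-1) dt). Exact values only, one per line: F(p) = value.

F(2/3) = -135*2**(1/3)*3**(2/3)/64 + 279*2**(5/6)/1064 + 243*2**(5/6)*3**(1/6)/152 + 135*2**(1/3)*5**(2/3)/64 + 9*3**(2/3)
F(11/2) = -729*sqrt(6)/128 + 2461/256 + 546875*sqrt(10)/4992 + 7290*sqrt(3)/13

split f at 1/2, 3/2, 5/2: ℳ[f](s) collects 4 kernel integrals
segment 0 to 1/2 holds 3*sqrt(t)/2; add its integral
piece [1/2, 3/2): integrate 3*t**(5/2) against the kernel
segment [3/2, 5/2) carries 5*t**2; integrate it
the [5/2, 3) slice contributes ∫ 5*t·t^(s-1) dt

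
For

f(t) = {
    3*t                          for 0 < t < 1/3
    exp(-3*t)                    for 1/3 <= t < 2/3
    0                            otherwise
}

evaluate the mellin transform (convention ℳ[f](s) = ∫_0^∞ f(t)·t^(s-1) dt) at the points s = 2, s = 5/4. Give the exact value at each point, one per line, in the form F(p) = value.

peel off the common scale on t: t on [0, 1); exp(-t) on [1, 2)
linearity at 1/3 turns ℳ[f](s) into 2 summed integrals
[0, 1/3) adds the kernel integral of 3*t
on [1/3, 2/3): add ∫ exp(-3*t)·t^(s-1) dt

F(2) = (-9 + exp(2) + 6*E)*exp(-2)/27
F(5/4) = 3**(3/4)*(-9*uppergamma(5/4, 2) + 9*uppergamma(5/4, 1) + 4)/81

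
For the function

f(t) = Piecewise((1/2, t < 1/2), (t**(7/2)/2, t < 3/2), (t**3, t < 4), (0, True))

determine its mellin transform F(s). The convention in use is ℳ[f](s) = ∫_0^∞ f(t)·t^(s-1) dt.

linearity at 1/2, 3/2 turns ℳ[f](s) into 3 summed integrals
∫ over [0, 1/2) of 1/2·t^(s-1) joins the sum
on [1/2, 3/2): add ∫ t**(7/2)/2·t^(s-1) dt
over [3/2, 4), the kernel integral of t**3 enters the sum

(1024*2**(3*s)*s*(2*s + 7) - 54*3**s*s*(2*s + 7) + 27*sqrt(2)*3**(s + 1/2)*s*(s + 3) - sqrt(2)*s*(s + 3) + 8*(s + 3)*(2*s + 7))/(16*2**s*s*(s + 3)*(2*s + 7))
  Re(s) > 0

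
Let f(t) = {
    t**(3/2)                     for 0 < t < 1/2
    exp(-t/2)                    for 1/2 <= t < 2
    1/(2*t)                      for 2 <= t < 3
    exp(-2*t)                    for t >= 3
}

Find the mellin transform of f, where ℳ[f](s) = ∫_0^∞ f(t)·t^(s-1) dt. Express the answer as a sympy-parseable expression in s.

(12*24**s*(s - 1)*(2*s + 3)*uppergamma(s, 1/4) - 12*24**s*(s - 1)*(2*s + 3)*uppergamma(s, 1) - 3*24**s*(2*s + 3) + 2*36**s*(2*s + 3) + 12*6**s*(s - 1)*(2*s + 3)*uppergamma(s, 6) + 6*sqrt(2)*6**s*(s - 1))/(12*12**s*(s - 1)*(2*s + 3))
  Re(s) > -3/2

breakpoints 1/2, 2, 3: one integral from each of the 4 segments
segment [0, 1/2) carries t**(3/2); integrate it
segment 1/2 to 2 holds exp(-t/2); add its integral
the [2, 3) slice contributes ∫ 1/(2*t)·t^(s-1) dt
between 3 and ∞ the integrand is exp(-2*t)·t^(s-1)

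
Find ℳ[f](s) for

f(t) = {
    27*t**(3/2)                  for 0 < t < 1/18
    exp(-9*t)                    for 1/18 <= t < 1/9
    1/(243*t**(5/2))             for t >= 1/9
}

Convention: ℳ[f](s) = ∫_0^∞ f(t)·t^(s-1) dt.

peel off the common scale on t: 3*sqrt(3)*t**(3/2) on [0, 1/6); exp(-3*t) on [1/6, 1/3); sqrt(3)/(27*t**(5/2)) on [1/3, ∞)
undo the common scale on t: t**(3/2) on [0, 1/2); exp(-t) on [1/2, 1); t**(-5/2) on [1, ∞)
linearity at 1/18, 1/9 turns ℳ[f](s) into 3 summed integrals
segment 0 to 1/18 holds 27*t**(3/2); add its integral
for t in [1/18, 1/9): the term is ∫ exp(-9*t)·t^(s-1)
for t in [1/9, ∞): the term is ∫ 1/(243*t**(5/2))·t^(s-1)

(2*2**s*(2*s - 5)*(2*s + 3)*uppergamma(s, 1/2) - 2*2**s*(2*s - 5)*(2*s + 3)*uppergamma(s, 1) - 4*2**s*(2*s + 3) + sqrt(2)*(2*s - 5))/(2*18**s*(2*s - 5)*(2*s + 3))
  -3/2 < Re(s) < 5/2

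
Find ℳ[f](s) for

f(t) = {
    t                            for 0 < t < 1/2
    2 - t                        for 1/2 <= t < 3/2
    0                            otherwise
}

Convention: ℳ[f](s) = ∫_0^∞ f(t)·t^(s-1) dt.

(3**s*s + 4*3**s - 2*s - 4)/(2*2**s*s*(s + 1))
  Re(s) > -1

f breaks at 1/2 into 2 integrals to sum
on [0, 1/2) integrate f = t against the kernel
[1/2, 3/2) adds the kernel integral of (2 - t)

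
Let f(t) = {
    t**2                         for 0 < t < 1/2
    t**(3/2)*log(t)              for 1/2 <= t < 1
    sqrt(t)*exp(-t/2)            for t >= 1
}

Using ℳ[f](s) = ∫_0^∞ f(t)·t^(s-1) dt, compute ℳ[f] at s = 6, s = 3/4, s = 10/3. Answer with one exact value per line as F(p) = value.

F(6) = -7967/460800 + sqrt(2)/14400 + sqrt(2)*log(2)/1920 + 10395*sqrt(2)*sqrt(pi)*erfc(sqrt(2)/2) + 29328*exp(-1/2)
F(3/4) = 2**(3/4)*(-352*2**(1/4) + 88 + 81*sqrt(2) + 198*log(2) + 3564*sqrt(2)*uppergamma(5/4, 1/2))/3564
F(10/3) = 2**(1/6)*(-18432*2**(5/6) + 1152 + 2523*sqrt(2) + 5568*log(2) + 6889472*2**(2/3)*uppergamma(23/6, 1/2))/861184

strip the shared t-power: t**(3/2) on [0, 1/2); t*log(t) on [1/2, 1); exp(-t/2) on [1, ∞)
breakpoints 1/2, 1: one integral from each of the 3 segments
for t in [0, 1/2): the term is ∫ t**2·t^(s-1)
segment [1/2, 1) carries t**(3/2)*log(t); integrate it
over [1, ∞), the kernel integral of sqrt(t)*exp(-t/2) enters the sum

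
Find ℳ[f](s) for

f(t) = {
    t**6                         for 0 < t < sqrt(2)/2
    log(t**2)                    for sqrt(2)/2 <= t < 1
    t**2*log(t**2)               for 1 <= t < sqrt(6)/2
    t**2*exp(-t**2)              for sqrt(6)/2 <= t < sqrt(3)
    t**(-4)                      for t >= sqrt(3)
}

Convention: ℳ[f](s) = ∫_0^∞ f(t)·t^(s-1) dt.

invert the power substitution to get t**3 on [0, 1/2); log(t) on [1/2, 1); t*log(t) on [1, 3/2); …
back out the shared t-power: t**2 on [0, 1/2); log(t)/t on [1/2, 1); log(t) on [1, 3/2); …
split f at sqrt(2)/2, 1, sqrt(6)/2, sqrt(3): ℳ[f](s) collects 5 kernel integrals
segment 0 to sqrt(2)/2 holds t**6; add its integral
segment sqrt(2)/2 to 1 holds log(t**2); add its integral
segment 1 to sqrt(6)/2 holds t**2*log(t**2); add its integral
∫ t**2*exp(-t**2)·t^(s-1) over [sqrt(6)/2, sqrt(3))
for t in [sqrt(3), ∞): the term is ∫ t**(-4)·t^(s-1)

(36*2**(s/2)*(s - 4)*(s + 2)**2*(s + 6)*(4*s - (s + 2)**2 + 4)*uppergamma(s/2 + 1, 3/2) - 36*2**(s/2)*(s - 4)*(s + 2)**2*(s + 6)*(4*s - (s + 2)**2 + 4)*uppergamma(s/2 + 1, 3) + 144*2**(s/2)*(s - 4)*(s + 2)**2*(s + 6) + 144*2**(s/2)*(s - 4)*(s + 6)*(4*s - (s + 2)**2 + 4) + 3**(s/2)*(s - 4)*(s + 2)*(s + 6)*(-108*log(2) + 108*log(3))*(4*s - (s + 2)**2 + 4) - 216*3**(s/2)*(s - 4)*(s + 6)*(4*s - (s + 2)**2 + 4) - 8*6**(s/2)*(s + 2)**2*(s + 6)*(4*s - (s + 2)**2 + 4) - 72*(s - 4)*(s + 2)**3*(s + 6)*log(2) - 144*(s - 4)*(s + 2)**2*(s + 6) + 144*(s - 4)*(s + 2)**2*(s + 6)*log(2) + 9*(s - 4)*(s + 2)**2*(4*s - (s + 2)**2 + 4))/(72*2**(s/2)*(s - 4)*(s + 2)**2*(s + 6)*(4*s - (s + 2)**2 + 4))
  -6 < Re(s) < 4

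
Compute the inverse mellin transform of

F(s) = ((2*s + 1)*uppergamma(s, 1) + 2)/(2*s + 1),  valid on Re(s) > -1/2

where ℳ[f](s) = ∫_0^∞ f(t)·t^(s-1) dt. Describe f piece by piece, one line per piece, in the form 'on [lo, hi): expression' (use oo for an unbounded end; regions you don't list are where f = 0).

treat the 2 regions marked off by 1 separately and sum
∫ over [0, 1) of sqrt(t)·t^(s-1) joins the sum
for t in [1, ∞): the term is ∫ exp(-t)·t^(s-1)

on [0, 1): sqrt(t)
on [1, oo): exp(-t)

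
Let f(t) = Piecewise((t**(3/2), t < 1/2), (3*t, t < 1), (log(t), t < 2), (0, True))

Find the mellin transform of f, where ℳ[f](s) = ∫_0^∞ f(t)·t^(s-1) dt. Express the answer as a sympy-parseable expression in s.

(-2*2**(2*s)*(s + 1)*(2*s + 3) + 6*2**s*s**2*(2*s + 3) + 2*2**s*(s + 1)*(2*s + 3) + 4**s*s*(s + 1)*(2*s + 3)*log(4) + sqrt(2)*s**2*(s + 1) - 3*s**2*(2*s + 3))/(2*2**s*s**2*(s + 1)*(2*s + 3))
  Re(s) > -3/2

summing 3 kernel integrals split by 1/2, 1 yields ℳ[f](s)
segment 0 to 1/2 holds t**(3/2); add its integral
segment 1/2 to 1 holds 3*t; add its integral
on [1, 2): add ∫ log(t)·t^(s-1) dt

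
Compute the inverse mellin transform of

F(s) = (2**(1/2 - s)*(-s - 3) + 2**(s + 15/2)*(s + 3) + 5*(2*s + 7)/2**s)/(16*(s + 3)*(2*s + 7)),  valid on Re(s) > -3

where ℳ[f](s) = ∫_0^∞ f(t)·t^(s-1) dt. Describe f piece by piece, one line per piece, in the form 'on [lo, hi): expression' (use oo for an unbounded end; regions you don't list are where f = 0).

on [0, 1/2): 5*t**3/2
on [1/2, 2): t**(7/2)/2

breakpoints 1/2: one integral from each of the 2 segments
segment [0, 1/2) carries 5*t**3/2; integrate it
the [1/2, 2) slice contributes ∫ t**(7/2)/2·t^(s-1) dt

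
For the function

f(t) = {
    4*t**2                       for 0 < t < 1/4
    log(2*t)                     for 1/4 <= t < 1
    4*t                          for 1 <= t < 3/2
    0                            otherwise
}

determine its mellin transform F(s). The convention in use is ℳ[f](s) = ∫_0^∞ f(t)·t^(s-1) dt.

reversing the common scale on t: t**2 on [0, 1/2); log(t) on [1/2, 2); 2*t on [2, 3)
slice at 1/4, 1, transform all 3 pieces, and sum them
over [0, 1/4), the kernel integral of 4*t**2 enters the sum
for t in [1/4, 1): the term is ∫ log(2*t)·t^(s-1)
on [1, 3/2) integrate f = 4*t against the kernel

(-16*2**(2*s)*s**2*(s + 2) + 4*2**(2*s)*s*(s + 1)*(s + 2)*log(2) - 4*2**(2*s)*(s + 1)*(s + 2) + 24*6**s*s**2*(s + 2) + s**2*(s + 1) + 4*s*(s + 1)*(s + 2)*log(2) + 4*(s + 1)*(s + 2))/(4*2**(2*s)*s**2*(s + 1)*(s + 2))
  Re(s) > -2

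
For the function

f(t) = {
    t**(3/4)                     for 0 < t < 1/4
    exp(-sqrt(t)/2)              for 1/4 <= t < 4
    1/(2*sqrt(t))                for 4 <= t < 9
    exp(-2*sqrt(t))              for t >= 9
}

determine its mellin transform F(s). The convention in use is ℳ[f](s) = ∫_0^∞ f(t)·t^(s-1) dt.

invert the power substitution to get t**(3/2) on [0, 1/2); exp(-t/2) on [1/2, 2); 1/(2*t) on [2, 3); …
slice at 1/4, 4, 9, transform all 4 pieces, and sum them
on [0, 1/4) integrate f = t**(3/4) against the kernel
segment 1/4 to 4 holds exp(-sqrt(t)/2); add its integral
[4, 9) adds the kernel integral of 1/(2*sqrt(t))
over [9, ∞), the kernel integral of exp(-2*sqrt(t)) enters the sum

(2*1296**s*(4*s + 3) + 12*576**s*(2*s - 1)*(4*s + 3)*uppergamma(2*s, 1/4) - 12*576**s*(2*s - 1)*(4*s + 3)*uppergamma(2*s, 1) - 3*576**s*(4*s + 3) + 12*6**(2*s)*(2*s - 1)*(4*s + 3)*uppergamma(2*s, 6) + 6*sqrt(2)*6**(2*s)*(2*s - 1))/(6*144**s*(2*s - 1)*(4*s + 3))
  Re(s) > -3/4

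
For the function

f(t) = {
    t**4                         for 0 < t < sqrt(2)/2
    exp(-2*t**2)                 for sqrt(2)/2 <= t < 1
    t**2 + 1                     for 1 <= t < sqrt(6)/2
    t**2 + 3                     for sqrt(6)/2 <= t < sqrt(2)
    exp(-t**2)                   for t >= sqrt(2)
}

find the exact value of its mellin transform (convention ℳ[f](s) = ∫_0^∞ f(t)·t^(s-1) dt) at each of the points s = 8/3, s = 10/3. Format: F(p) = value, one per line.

F(8/3) = 2**(2/3)*(-1260*3**(1/3) - 660*2**(1/3) - 280*uppergamma(4/3, 2) + 21 + 280*uppergamma(4/3, 1) + 560*2**(1/3)*uppergamma(4/3, 2) + 3480*2**(2/3))/2240
F(10/3) = 2**(1/3)*(-792*3**(2/3) - 429*2**(2/3) - 220*uppergamma(5/3, 2) + 15 + 220*uppergamma(5/3, 1) + 440*2**(2/3)*uppergamma(5/3, 2) + 4488*2**(1/3))/1760

reversing the power substitution: t**2 on [0, 1/2); exp(-2*t) on [1/2, 1); t + 1 on [1, 3/2); …
the 5 pieces separated at sqrt(2)/2, 1, sqrt(6)/2, sqrt(2) each add one integral
∫ over [0, sqrt(2)/2) of t**4·t^(s-1) joins the sum
∫ over [sqrt(2)/2, 1) of exp(-2*t**2)·t^(s-1) joins the sum
piece [1, sqrt(6)/2): integrate (t**2 + 1) against the kernel
between sqrt(6)/2 and sqrt(2) the integrand is (t**2 + 3)·t^(s-1)
for t in [sqrt(2), ∞): the term is ∫ exp(-t**2)·t^(s-1)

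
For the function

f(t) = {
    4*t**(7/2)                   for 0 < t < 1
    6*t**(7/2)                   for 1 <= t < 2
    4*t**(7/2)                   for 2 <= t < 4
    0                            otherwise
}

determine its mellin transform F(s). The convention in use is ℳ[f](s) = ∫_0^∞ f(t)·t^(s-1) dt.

integrate the 3 segments split at 1, 2, then add the results
piece [0, 1): integrate 4*t**(7/2) against the kernel
for t in [1, 2): the term is ∫ 6*t**(7/2)·t^(s-1)
over [2, 4), the kernel integral of 4*t**(7/2) enters the sum

4*(256*2**(2*s) + 8*2**(s + 1/2) - 1)/(2*s + 7)
  Re(s) > -7/2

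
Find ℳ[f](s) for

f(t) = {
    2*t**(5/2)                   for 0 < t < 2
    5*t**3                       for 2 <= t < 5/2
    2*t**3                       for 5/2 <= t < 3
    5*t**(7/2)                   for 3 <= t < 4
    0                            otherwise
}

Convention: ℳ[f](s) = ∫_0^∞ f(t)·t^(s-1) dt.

integrate the 4 segments split at 2, 5/2, 3, then add the results
∫ 2*t**(5/2)·t^(s-1) over [0, 2)
segment [2, 5/2) carries 5*t**3; integrate it
segment 5/2 to 3 holds 2*t**3; add its integral
segment 3 to 4 holds 5*t**(7/2); add its integral

(10240*2**(2*s)*(s + 3)*(2*s + 5) - 320*2**s*(2*s + 5)*(2*s + 7) + 128*2**(s + 1/2)*(s + 3)*(2*s + 7) + 432*3**s*(2*s + 5)*(2*s + 7) - 2160*3**(s + 1/2)*(s + 3)*(2*s + 5) + 375*(5/2)**s*(2*s + 5)*(2*s + 7))/(8*(s + 3)*(2*s + 5)*(2*s + 7))
  Re(s) > -5/2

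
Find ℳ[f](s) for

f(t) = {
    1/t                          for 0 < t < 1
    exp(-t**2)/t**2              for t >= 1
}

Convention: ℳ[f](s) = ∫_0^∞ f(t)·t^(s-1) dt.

remove the power substitution first: 1/sqrt(t) on [0, 1); exp(-t)/t on [1, ∞)
the shared t-power comes off first: sqrt(t) on [0, 1); exp(-t) on [1, ∞)
slice at 1, transform all 2 pieces, and sum them
on [0, 1): add ∫ 1/t·t^(s-1) dt
for t in [1, ∞): the term is ∫ exp(-t**2)/t**2·t^(s-1)

((s - 1)*uppergamma(s/2 - 1, 1) + 2)/(2*(s - 1))
  Re(s) > 1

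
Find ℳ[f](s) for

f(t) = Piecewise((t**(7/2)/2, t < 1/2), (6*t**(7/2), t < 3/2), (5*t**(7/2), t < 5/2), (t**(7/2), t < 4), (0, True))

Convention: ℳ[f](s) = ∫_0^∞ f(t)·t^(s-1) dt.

(4096*2**(3*s) + 54*3**s*sqrt(6) + 1000*sqrt(10)*5**s - 11*sqrt(2))/(16*2**s*(2*s + 7))
  Re(s) > -7/2

slice at 1/2, 3/2, 5/2, transform all 4 pieces, and sum them
segment [0, 1/2) carries t**(7/2)/2; integrate it
∫ 6*t**(7/2)·t^(s-1) over [1/2, 3/2)
between 3/2 and 5/2 the integrand is 5*t**(7/2)·t^(s-1)
on [5/2, 4): add ∫ t**(7/2)·t^(s-1) dt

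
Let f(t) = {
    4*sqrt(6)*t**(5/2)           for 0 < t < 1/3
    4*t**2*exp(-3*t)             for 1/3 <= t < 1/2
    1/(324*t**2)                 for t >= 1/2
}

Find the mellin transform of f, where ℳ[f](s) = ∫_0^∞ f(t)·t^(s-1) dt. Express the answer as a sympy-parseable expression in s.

strip the common scale on t: sqrt(3)*t**(5/2) on [0, 2/3); t**2*exp(-3*t/2) on [2/3, 1); 1/(81*t**2) on [1, ∞)
the shared t-power comes off first: sqrt(3)*sqrt(t) on [0, 2/3); exp(-3*t/2) on [2/3, 1); 1/(81*t**4) on [1, ∞)
invert the common scale on t to get sqrt(t) on [0, 2); exp(-t/2) on [2, 3); t**(-4) on [3, ∞)
slice at 1/3, 1/2, transform all 3 pieces, and sum them
on [0, 1/3) integrate f = 4*sqrt(6)*t**(5/2) against the kernel
segment 1/3 to 1/2 holds 4*t**2*exp(-3*t); add its integral
between 1/2 and ∞ the integrand is 1/(324*t**2)·t^(s-1)

(36*2**s*(s - 2)*(2*s + 5)*uppergamma(s + 2, 1) - 36*2**s*(s - 2)*(2*s + 5)*uppergamma(s + 2, 3/2) + 72*2**(s + 1/2)*(s - 2) - 3**s*(2*s + 5))/(81*6**s*(s - 2)*(2*s + 5))
  -5/2 < Re(s) < 2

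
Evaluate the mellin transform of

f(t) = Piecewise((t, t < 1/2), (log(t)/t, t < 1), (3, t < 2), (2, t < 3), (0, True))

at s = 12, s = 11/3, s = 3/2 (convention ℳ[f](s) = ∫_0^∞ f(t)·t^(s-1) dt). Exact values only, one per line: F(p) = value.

F(12) = log(2)/22528 + 3437263911431/38658048
F(11/3) = -675/704 + 87*2**(1/3)/3584 + 3*2**(1/3)*log(2)/64 + 24*2**(2/3)/11 + 162*3**(2/3)/11
F(3/2) = -6 + sqrt(2)*log(2) + 203*sqrt(2)/60 + 4*sqrt(3)

the 4 pieces separated at 1/2, 1, 2 each add one integral
∫ over [0, 1/2) of t·t^(s-1) joins the sum
for t in [1/2, 1): the term is ∫ log(t)/t·t^(s-1)
on [1, 2): add ∫ 3·t^(s-1) dt
between 2 and 3 the integrand is 2·t^(s-1)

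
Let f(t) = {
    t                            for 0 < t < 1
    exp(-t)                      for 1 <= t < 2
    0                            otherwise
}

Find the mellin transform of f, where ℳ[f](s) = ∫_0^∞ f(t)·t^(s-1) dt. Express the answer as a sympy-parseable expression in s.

((s + 1)*uppergamma(s, 1) - (s + 1)*uppergamma(s, 2) + 1)/(s + 1)
  Re(s) > -1

integrate the 2 segments split at 1, then add the results
∫ over [0, 1) of t·t^(s-1) joins the sum
the [1, 2) slice contributes ∫ exp(-t)·t^(s-1) dt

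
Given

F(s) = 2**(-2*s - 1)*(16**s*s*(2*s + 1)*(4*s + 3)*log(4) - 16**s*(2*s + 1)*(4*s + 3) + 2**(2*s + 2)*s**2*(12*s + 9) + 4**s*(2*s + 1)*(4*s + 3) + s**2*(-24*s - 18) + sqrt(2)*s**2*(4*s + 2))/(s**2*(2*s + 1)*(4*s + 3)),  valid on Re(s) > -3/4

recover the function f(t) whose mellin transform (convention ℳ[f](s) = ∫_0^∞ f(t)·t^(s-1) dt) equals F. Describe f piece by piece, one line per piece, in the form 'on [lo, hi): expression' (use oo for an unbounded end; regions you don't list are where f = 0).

on [0, 1/4): t**(3/4)
on [1/4, 1): 3*sqrt(t)
on [1, 4): log(sqrt(t))

peel off the power substitution: t**(3/2) on [0, 1/2); 3*t on [1/2, 1); log(t) on [1, 2)
summing 3 kernel integrals split by 1/4, 1 yields ℳ[f](s)
segment 0 to 1/4 holds t**(3/4); add its integral
∫ 3*sqrt(t)·t^(s-1) over [1/4, 1)
over [1, 4), the kernel integral of log(sqrt(t)) enters the sum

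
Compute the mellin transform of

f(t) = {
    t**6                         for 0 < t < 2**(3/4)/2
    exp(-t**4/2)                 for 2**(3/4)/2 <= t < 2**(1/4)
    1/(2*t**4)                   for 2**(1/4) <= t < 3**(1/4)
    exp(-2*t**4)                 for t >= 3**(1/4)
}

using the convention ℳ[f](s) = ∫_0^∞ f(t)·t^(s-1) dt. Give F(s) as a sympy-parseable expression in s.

(sqrt(2)*3**(3/4)/6)**s*(3*24**(s/4)*(s - 4)*(s + 6)*uppergamma(s/4, 1/4) + 3*6**(s/4)*(s - 4)*(s + 6)*uppergamma(s/4, 6) + 3*sqrt(2)*6**(s/4)*(s - 4) + 2*6**(s/2)*(s + 6) - 3*(2**(3/4)*3**(1/4))**s*(s - 4)*(s + 6)*uppergamma(s/4, 1) - 3*(2**(3/4)*3**(1/4))**s*(s + 6))/(12*(s - 4)*(s + 6))
  Re(s) > -6

the power substitution comes off first: t**3 on [0, sqrt(2)/2); exp(-t**2/2) on [sqrt(2)/2, sqrt(2)); 1/(2*t**2) on [sqrt(2), sqrt(3)); …
invert the power substitution to get t**(3/2) on [0, 1/2); exp(-t/2) on [1/2, 2); 1/(2*t) on [2, 3); …
along the cuts 2**(3/4)/2, 2**(1/4), 3**(1/4), ℳ[f](s) splits into 4 integrals
over [0, 2**(3/4)/2), the kernel integral of t**6 enters the sum
segment 2**(3/4)/2 to 2**(1/4) holds exp(-t**4/2); add its integral
on [2**(1/4), 3**(1/4)) integrate f = 1/(2*t**4) against the kernel
∫ over [3**(1/4), ∞) of exp(-2*t**4)·t^(s-1) joins the sum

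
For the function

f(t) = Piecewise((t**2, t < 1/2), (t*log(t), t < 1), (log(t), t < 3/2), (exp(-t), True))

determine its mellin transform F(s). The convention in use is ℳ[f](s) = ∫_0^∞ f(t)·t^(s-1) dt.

(4*2**s*s**2*(s + 2)*(s**2 + 2*s + 1)*uppergamma(s, 3/2) - 4*2**s*s**2*(s + 2) + 4*2**s*(s + 2)*(s**2 + 2*s + 1) + 3**s*s*(s + 2)*(-4*log(2) + 4*log(3))*(s**2 + 2*s + 1) - 4*3**s*(s + 2)*(s**2 + 2*s + 1) + s**3*(s + 2)*log(4) + s**2*(s + 2)*log(4) + 2*s**2*(s + 2) + s**2*(s**2 + 2*s + 1))/(4*2**s*s**2*(s + 2)*(s**2 + 2*s + 1))
  Re(s) > -2

the 4 pieces separated at 1/2, 1, 3/2 each add one integral
on [0, 1/2) integrate f = t**2 against the kernel
over [1/2, 1), the kernel integral of t*log(t) enters the sum
[1, 3/2) adds the kernel integral of log(t)
piece [3/2, ∞): integrate exp(-t) against the kernel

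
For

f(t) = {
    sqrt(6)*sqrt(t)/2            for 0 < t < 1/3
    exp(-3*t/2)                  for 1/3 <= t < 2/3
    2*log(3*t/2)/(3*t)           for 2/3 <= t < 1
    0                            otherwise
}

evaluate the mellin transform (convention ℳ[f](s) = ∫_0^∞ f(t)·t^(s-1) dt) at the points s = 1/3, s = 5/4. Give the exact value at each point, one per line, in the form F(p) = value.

F(1/3) = -3/2 + log(2/3) - 2**(1/3)*3**(2/3)*uppergamma(1/3, 1)/3 + 2**(1/3)*3**(2/3)*uppergamma(1/3, 1/2)/3 + sqrt(2)*3**(2/3)/5 + 3*2**(1/3)*3**(2/3)/4
F(5/4) = 2*3**(3/4)*(-112*3**(1/4) - 7*2**(1/4)*uppergamma(5/4, 1) + sqrt(2) + 7*2**(1/4)*uppergamma(5/4, 1/2) + log(3**(28*3**(1/4))/2**(28*3**(1/4))) + 112*2**(1/4))/63

reversing the common scale on t: sqrt(t) on [0, 1/2); exp(-t) on [1/2, 1); log(t)/t on [1, 3/2)
integrate the 3 segments split at 1/3, 2/3, then add the results
the [0, 1/3) slice contributes ∫ sqrt(6)*sqrt(t)/2·t^(s-1) dt
over [1/3, 2/3), the kernel integral of exp(-3*t/2) enters the sum
piece [2/3, 1): integrate 2*log(3*t/2)/(3*t) against the kernel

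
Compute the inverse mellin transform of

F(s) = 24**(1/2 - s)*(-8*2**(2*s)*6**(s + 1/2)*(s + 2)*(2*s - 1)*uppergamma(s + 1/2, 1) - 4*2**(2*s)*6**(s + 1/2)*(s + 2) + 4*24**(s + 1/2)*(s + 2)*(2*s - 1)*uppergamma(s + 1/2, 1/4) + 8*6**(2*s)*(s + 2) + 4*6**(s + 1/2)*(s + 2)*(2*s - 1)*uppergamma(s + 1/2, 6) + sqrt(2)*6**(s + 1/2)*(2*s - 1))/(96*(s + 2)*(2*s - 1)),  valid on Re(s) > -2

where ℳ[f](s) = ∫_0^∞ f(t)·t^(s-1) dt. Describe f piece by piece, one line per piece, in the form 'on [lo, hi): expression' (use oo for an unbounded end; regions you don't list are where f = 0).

undo the shared t-power: 2*sqrt(2)*t**(3/2) on [0, 1/4); exp(-t) on [1/4, 1); 1/(4*t) on [1, 3/2); …
peel off the common scale on t: t**(3/2) on [0, 1/2); exp(-t/2) on [1/2, 2); 1/(2*t) on [2, 3); …
slice at 1/4, 1, 3/2, transform all 4 pieces, and sum them
[0, 1/4) adds the kernel integral of 2*sqrt(2)*t**2
∫ sqrt(t)*exp(-t)·t^(s-1) over [1/4, 1)
∫ 1/(4*sqrt(t))·t^(s-1) over [1, 3/2)
∫ over [3/2, ∞) of sqrt(t)*exp(-4*t)·t^(s-1) joins the sum

on [0, 1/4): 2*sqrt(2)*t**2
on [1/4, 1): sqrt(t)*exp(-t)
on [1, 3/2): 1/(4*sqrt(t))
on [3/2, oo): sqrt(t)*exp(-4*t)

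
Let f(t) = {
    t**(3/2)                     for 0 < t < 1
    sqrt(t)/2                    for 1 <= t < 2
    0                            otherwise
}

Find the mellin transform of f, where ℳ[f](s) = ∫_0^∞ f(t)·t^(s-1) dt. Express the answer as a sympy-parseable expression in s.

reversing the shared t-power: t on [0, 1); 1/2 on [1, 2)
treat the 2 regions marked off by 1 separately and sum
for t in [0, 1): the term is ∫ t**(3/2)·t^(s-1)
[1, 2) adds the kernel integral of sqrt(t)/2

(2**(s + 1/2)*(2*s + 3) + 2*s - 1)/((2*s + 1)*(2*s + 3))
  Re(s) > -3/2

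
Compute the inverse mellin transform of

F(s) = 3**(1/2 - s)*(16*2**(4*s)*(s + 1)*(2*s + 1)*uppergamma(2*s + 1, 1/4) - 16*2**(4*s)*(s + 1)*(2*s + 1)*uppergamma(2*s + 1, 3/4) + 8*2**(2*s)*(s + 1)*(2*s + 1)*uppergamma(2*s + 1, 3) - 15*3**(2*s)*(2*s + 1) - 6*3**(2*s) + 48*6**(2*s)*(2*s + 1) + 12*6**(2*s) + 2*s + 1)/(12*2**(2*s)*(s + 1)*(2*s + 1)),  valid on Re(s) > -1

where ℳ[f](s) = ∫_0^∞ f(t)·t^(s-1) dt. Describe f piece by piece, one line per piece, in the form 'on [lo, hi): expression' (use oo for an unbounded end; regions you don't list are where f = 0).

back out the shared t-power: sqrt(3)*sqrt(t) on [0, 1/12); exp(-sqrt(3)*sqrt(t)/2) on [1/12, 3/4); sqrt(3)*sqrt(t) + 1 on [3/4, 3); …
strip the common scale on t: sqrt(t) on [0, 1/4); exp(-sqrt(t)/2) on [1/4, 9/4); sqrt(t) + 1 on [9/4, 9); …
back out the power substitution: t on [0, 1/2); exp(-t/2) on [1/2, 3/2); t + 1 on [3/2, 3); …
breakpoints 1/12, 3/4, 3: one integral from each of the 4 segments
∫ over [0, 1/12) of sqrt(3)*t·t^(s-1) joins the sum
on [1/12, 3/4) integrate f = sqrt(t)*exp(-sqrt(3)*sqrt(t)/2) against the kernel
the [3/4, 3) slice contributes ∫ sqrt(t)*(sqrt(3)*sqrt(t) + 1)·t^(s-1) dt
segment [3, ∞) carries sqrt(t)*exp(-sqrt(3)*sqrt(t)); integrate it

on [0, 1/12): sqrt(3)*t
on [1/12, 3/4): sqrt(t)*exp(-sqrt(3)*sqrt(t)/2)
on [3/4, 3): sqrt(t)*(sqrt(3)*sqrt(t) + 1)
on [3, oo): sqrt(t)*exp(-sqrt(3)*sqrt(t))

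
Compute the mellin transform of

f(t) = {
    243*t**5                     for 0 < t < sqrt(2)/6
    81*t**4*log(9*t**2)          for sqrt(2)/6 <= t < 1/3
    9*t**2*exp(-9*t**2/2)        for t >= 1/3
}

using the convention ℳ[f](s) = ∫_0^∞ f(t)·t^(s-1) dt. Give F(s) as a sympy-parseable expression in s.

remove the common scale on t first: t**5 on [0, sqrt(2)/2); t**4*log(t**2) on [sqrt(2)/2, 1); t**2*exp(-t**2/2) on [1, ∞)
strip the shared t-power: t**3 on [0, sqrt(2)/2); t**2*log(t**2) on [sqrt(2)/2, 1); exp(-t**2/2) on [1, ∞)
undo the power substitution: t**(3/2) on [0, 1/2); t*log(t) on [1/2, 1); exp(-t/2) on [1, ∞)
decompose at sqrt(2)/6, 1/3; ℳ[f](s) sums the 3 pieces' integrals
on [0, sqrt(2)/6) integrate f = 243*t**5 against the kernel
segment [sqrt(2)/6, 1/3) carries 81*t**4*log(9*t**2); integrate it
over [1/3, ∞), the kernel integral of 9*t**2*exp(-9*t**2/2) enters the sum

(-16*2**(s/2)*(s + 5) + 8*2**s*(s + 5)*(4*s + (s + 2)**2 + 12)*uppergamma(s/2 + 1, 1/2) + 4*s + (s + 2)*(s + 5)*log(4) + 4*(s + 5)*log(2) + sqrt(2)*(4*s + (s + 2)**2 + 12) + 20)/(8*2**(s/2)*3**s*(s + 5)*(4*s + (s + 2)**2 + 12))
  Re(s) > -5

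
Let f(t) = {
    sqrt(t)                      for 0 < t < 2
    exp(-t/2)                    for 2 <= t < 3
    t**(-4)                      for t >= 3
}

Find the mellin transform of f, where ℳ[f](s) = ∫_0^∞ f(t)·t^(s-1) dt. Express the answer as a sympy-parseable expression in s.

(2**s*(s - 4)*(2*s + 1)*uppergamma(s, 1) - 2**s*(s - 4)*(2*s + 1)*uppergamma(s, 3/2) + 2*2**(s + 1/2)*(s - 4) - 3**s*(2*s + 1)/81)/((s - 4)*(2*s + 1))
  -1/2 < Re(s) < 4

treat the 3 regions marked off by 2, 3 separately and sum
segment [0, 2) carries sqrt(t); integrate it
∫ exp(-t/2)·t^(s-1) over [2, 3)
on [3, ∞) integrate f = t**(-4) against the kernel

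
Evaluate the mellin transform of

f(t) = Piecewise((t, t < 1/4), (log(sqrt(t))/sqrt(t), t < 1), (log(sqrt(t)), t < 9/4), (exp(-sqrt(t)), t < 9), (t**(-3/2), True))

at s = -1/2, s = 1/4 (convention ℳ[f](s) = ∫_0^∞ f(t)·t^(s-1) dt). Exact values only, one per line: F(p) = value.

the power substitution comes off first: t**2 on [0, 1/2); log(t)/t on [1/2, 1); log(t) on [1, 3/2); …
summing 5 kernel integrals split by 1/4, 1, 9/4, 9 yields ℳ[f](s)
∫ t·t^(s-1) over [0, 1/4)
[1/4, 1) adds the kernel integral of log(sqrt(t))/sqrt(t)
on [1, 9/4) integrate f = log(sqrt(t)) against the kernel
piece [9/4, 9): integrate exp(-sqrt(t)) against the kernel
segment 9 to ∞ holds t**(-3/2); add its integral

F(-1/2) = -8*log(2)/3 - 4*log(3)/3 - 2*expint(2, 3)/3 + 4*expint(2, 3/2)/3 + 257/81
F(1/4) = -4*sqrt(6) + log(2**(-4*sqrt(2) - 2*sqrt(6))*3**(2*sqrt(6))) - 2*sqrt(pi)*erfc(sqrt(3)) + 4*sqrt(3)/135 + 2*sqrt(pi)*erfc(sqrt(6)/2) + 81*sqrt(2)/10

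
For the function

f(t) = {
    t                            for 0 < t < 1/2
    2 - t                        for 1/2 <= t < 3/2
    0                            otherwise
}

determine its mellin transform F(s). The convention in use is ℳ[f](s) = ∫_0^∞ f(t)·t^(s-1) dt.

(3**s*s + 4*3**s - 2*s - 4)/(2*2**s*s*(s + 1))
  Re(s) > -1

the 2 pieces separated at 1/2 each add one integral
segment 0 to 1/2 holds t; add its integral
over [1/2, 3/2), the kernel integral of (2 - t) enters the sum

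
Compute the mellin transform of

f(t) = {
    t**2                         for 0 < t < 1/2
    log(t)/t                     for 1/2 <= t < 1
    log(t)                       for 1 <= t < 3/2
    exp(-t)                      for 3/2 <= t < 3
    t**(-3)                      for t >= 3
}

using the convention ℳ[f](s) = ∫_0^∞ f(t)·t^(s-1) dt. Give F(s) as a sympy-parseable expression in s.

(108*2**s*s**2*(s - 3)*(s + 2)*(s**2 - 2*s + 1)*uppergamma(s, 3/2) - 108*2**s*s**2*(s - 3)*(s + 2)*(s**2 - 2*s + 1)*uppergamma(s, 3) - 108*2**s*s**2*(s - 3)*(s + 2) + 108*2**s*(s - 3)*(s + 2)*(s**2 - 2*s + 1) - 108*3**s*s*(s - 3)*(s + 2)*(s**2 - 2*s + 1)*log(2) + 108*3**s*s*(s - 3)*(s + 2)*(s**2 - 2*s + 1)*log(3) - 108*3**s*(s - 3)*(s + 2)*(s**2 - 2*s + 1) - 4*6**s*s**2*(s + 2)*(s**2 - 2*s + 1) + 216*s**3*(s - 3)*(s + 2)*log(2) - 216*s**2*(s - 3)*(s + 2)*log(2) + 216*s**2*(s - 3)*(s + 2) + 27*s**2*(s - 3)*(s**2 - 2*s + 1))/(108*2**s*s**2*(s - 3)*(s + 2)*(s**2 - 2*s + 1))
  -2 < Re(s) < 3

decompose at 1/2, 1, 3/2, 3; ℳ[f](s) sums the 5 pieces' integrals
on [0, 1/2): add ∫ t**2·t^(s-1) dt
the [1/2, 1) slice contributes ∫ log(t)/t·t^(s-1) dt
between 1 and 3/2 the integrand is log(t)·t^(s-1)
over [3/2, 3), the kernel integral of exp(-t) enters the sum
segment 3 to ∞ holds t**(-3); add its integral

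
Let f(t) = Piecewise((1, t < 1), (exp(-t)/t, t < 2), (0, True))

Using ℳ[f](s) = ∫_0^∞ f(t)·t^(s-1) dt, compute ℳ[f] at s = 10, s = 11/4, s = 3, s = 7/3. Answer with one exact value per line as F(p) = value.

back out the shared t-power: t on [0, 1); exp(-t) on [1, 2)
slice at 1, transform all 2 pieces, and sum them
on [0, 1): add ∫ 1·t^(s-1) dt
∫ exp(-t)/t·t^(s-1) over [1, 2)

F(10) = -297856*exp(-2) + 1/10 + 109601*exp(-1)
F(11/4) = -uppergamma(7/4, 2) + 4/11 + uppergamma(7/4, 1)
F(3) = -3*exp(-2) + 1/3 + 2*exp(-1)
F(7/3) = -uppergamma(4/3, 2) + 3/7 + uppergamma(4/3, 1)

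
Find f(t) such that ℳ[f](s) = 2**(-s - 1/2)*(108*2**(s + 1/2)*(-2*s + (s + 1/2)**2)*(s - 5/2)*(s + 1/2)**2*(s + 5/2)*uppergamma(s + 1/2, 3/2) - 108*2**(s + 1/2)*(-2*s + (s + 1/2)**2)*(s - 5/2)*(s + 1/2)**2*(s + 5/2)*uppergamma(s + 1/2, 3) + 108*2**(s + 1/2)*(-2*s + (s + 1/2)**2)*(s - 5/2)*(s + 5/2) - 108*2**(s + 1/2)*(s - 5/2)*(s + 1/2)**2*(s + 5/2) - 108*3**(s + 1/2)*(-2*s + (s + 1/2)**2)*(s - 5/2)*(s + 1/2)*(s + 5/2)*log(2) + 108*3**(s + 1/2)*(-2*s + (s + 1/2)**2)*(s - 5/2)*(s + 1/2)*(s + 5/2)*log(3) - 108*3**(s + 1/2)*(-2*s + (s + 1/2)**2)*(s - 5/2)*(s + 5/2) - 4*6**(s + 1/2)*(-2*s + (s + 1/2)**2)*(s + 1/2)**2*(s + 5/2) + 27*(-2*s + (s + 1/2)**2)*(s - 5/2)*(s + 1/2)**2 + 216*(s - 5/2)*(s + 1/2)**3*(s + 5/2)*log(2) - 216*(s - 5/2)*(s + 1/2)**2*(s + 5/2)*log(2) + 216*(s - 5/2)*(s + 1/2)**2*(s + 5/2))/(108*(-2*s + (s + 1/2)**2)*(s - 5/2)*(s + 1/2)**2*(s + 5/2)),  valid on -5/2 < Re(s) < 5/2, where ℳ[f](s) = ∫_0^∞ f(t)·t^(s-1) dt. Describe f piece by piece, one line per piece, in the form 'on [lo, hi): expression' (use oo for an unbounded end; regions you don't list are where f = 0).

on [0, 1/2): t**(5/2)
on [1/2, 1): log(t)/sqrt(t)
on [1, 3/2): sqrt(t)*log(t)
on [3/2, 3): sqrt(t)*exp(-t)
on [3, oo): t**(-5/2)

the shared t-power comes off first: t**2 on [0, 1/2); log(t)/t on [1/2, 1); log(t) on [1, 3/2); …
summing 5 kernel integrals split by 1/2, 1, 3/2, 3 yields ℳ[f](s)
the [0, 1/2) slice contributes ∫ t**(5/2)·t^(s-1) dt
piece [1/2, 1): integrate log(t)/sqrt(t) against the kernel
the [1, 3/2) slice contributes ∫ sqrt(t)*log(t)·t^(s-1) dt
segment [3/2, 3) carries sqrt(t)*exp(-t); integrate it
between 3 and ∞ the integrand is t**(-5/2)·t^(s-1)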